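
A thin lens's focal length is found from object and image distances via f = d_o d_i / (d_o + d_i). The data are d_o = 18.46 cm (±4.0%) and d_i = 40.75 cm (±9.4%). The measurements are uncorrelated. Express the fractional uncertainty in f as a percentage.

4.02%

∂f/∂d_o = (d_i/(d_o+d_i))² = 0.474;  ∂f/∂d_i = (d_o/(d_o+d_i))² = 0.0972
δf = √((∂f/∂d_o · δd_o)² + (∂f/∂d_i · δd_i)²) = √(0.122 + 0.139) = 0.511 cm
f = 12.70 cm, so δf/f = 0.511/12.70 = 0.0402.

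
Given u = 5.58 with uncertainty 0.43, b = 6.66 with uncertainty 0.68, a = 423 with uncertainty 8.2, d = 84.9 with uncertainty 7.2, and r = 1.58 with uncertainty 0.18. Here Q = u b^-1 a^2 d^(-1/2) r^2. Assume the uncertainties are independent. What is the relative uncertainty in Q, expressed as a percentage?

26.8%

For a monomial Q ∝ u, b^-1, a^2, d^(-1/2), r^2, fractional errors add in quadrature:
  (1·δu/u)² = (1×0.0771)² = 0.00594;  (-1·δb/b)² = (-1×0.102)² = 0.0104;  (2·δa/a)² = (2×0.0194)² = 0.00150;  (−½·δd/d)² = (-0.5×0.0848)² = 0.00180;  (2·δr/r)² = (2×0.114)² = 0.0519
δQ/Q = √(0.0716) = 0.268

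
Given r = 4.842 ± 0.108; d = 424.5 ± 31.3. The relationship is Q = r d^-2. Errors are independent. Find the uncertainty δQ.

4.01e-06

For a monomial Q ∝ r, d^-2, fractional errors add in quadrature:
  (1·δr/r)² = (1×0.0223)² = 0.000498;  (-2·δd/d)² = (-2×0.0737)² = 0.0217
δQ/Q = √(0.0222) = 0.149
Q = 2.687e-05, so δQ = 0.149 × 2.687e-05 = 4.01e-06.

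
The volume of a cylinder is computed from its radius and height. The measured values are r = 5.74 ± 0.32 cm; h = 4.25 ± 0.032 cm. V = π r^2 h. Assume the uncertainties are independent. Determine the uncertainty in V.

V is a product of powers, so relative uncertainties combine in quadrature:
  (2·δr/r)² = (2×0.0557)² = 0.0124;  (1·δh/h)² = (1×0.00753)² = 5.67e-05
δV/V = √(0.0125) = 0.112
V = 440 cm^3, so δV = 0.112 × 440 = 49.2 cm^3.

49.2 cm^3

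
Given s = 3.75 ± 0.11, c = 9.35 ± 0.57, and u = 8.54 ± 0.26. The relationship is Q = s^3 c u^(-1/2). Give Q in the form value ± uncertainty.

169 ± 18.2

Relative error in a monomial: (δQ/Q)² = Σ (nᵢ · δxᵢ/xᵢ)².
  (3·δs/s)² = (3×0.0293)² = 0.00774;  (1·δc/c)² = (1×0.0610)² = 0.00372;  (−½·δu/u)² = (-0.5×0.0304)² = 0.000232
δQ/Q = √(0.0117) = 0.108
Q = 169, so δQ = 0.108 × 169 = 18.2.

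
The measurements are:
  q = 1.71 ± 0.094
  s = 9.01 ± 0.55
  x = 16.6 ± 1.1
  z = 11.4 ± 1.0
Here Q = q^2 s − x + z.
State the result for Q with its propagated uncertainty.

21.1 ± 3.63

Let p = q^2·s = 26.3. δp/p = √((2·δq/q)² + (1·δs/s)²) = √(0.0121 + 0.00373) = 0.126, so δp = 3.31.
Q = p − x + z: δQ = √(δp² + δx² + δz²) = √(11.0 + 1.21 + 1.00) = 3.63
Q = 21.1.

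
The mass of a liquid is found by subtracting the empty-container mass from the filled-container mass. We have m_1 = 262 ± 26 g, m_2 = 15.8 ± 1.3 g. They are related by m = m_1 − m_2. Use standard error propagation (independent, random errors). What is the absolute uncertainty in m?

26.0 g

Absolute uncertainties add in quadrature for a linear combination:
  (δm_1)² = 676;  (δm_2)² = 1.69
δm = √(678) = 26.0 g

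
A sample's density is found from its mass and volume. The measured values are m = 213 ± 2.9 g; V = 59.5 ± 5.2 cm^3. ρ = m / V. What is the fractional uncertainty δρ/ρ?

Relative error in a monomial: (δρ/ρ)² = Σ (nᵢ · δxᵢ/xᵢ)².
  (1·δm/m)² = (1×0.0136)² = 0.000185;  (-1·δV/V)² = (-1×0.0874)² = 0.00764
δρ/ρ = √(0.00782) = 0.0884

0.0884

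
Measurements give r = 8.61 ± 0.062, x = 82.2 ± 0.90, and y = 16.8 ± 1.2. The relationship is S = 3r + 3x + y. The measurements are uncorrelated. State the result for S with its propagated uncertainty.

Absolute uncertainties add in quadrature for a linear combination:
  (3·δr)² = 0.0346;  (3·δx)² = 7.29;  (δy)² = 1.44
δS = √(8.76) = 2.96
S = 289.

289 ± 2.96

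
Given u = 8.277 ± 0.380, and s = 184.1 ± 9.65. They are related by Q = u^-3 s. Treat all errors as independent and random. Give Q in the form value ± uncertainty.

0.3247 ± 0.0478

Each factor contributes (exponent × relative error)² to (δQ/Q)²:
  (-3·δu/u)² = (-3×0.0459)² = 0.0190;  (1·δs/s)² = (1×0.0524)² = 0.00275
δQ/Q = √(0.0217) = 0.147
Q = 0.3247, so δQ = 0.147 × 0.3247 = 0.0478.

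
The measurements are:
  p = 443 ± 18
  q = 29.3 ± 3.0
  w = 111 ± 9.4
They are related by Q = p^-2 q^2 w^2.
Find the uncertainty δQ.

Relative error in a monomial: (δQ/Q)² = Σ (nᵢ · δxᵢ/xᵢ)².
  (-2·δp/p)² = (-2×0.0406)² = 0.00660;  (2·δq/q)² = (2×0.102)² = 0.0419;  (2·δw/w)² = (2×0.0847)² = 0.0287
δQ/Q = √(0.0772) = 0.278
Q = 53.9, so δQ = 0.278 × 53.9 = 15.0.

15.0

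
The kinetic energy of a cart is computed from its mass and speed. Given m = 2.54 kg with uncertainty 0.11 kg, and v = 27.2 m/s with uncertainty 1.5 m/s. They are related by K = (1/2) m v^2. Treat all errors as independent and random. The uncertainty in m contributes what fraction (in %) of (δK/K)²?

(δK/K)² = (1·δm/m)² + (2·δv/v)²
  m term: (1×0.0433)² = 0.00188
  v term: (2×0.0551)² = 0.0122
Total = 0.0140. Share from m = 0.00188/0.0140 = 0.134.

13.4%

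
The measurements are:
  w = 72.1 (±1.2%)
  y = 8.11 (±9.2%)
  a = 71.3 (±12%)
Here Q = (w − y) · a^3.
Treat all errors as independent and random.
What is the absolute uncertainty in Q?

Let u = w − y = 64.0. δu = √(δw² + δy²) = √(0.749 + 0.557) = 1.14, so δu/u = 0.0179.
Q is then a monomial in u, a:
δQ/Q = √((δu/u)² + (3·δa/a)²) = √(0.000319 + 0.130) = 0.360
Q = 2.32e+07, so δQ = 0.360 × 2.32e+07 = 8.36e+06.

8.36e+06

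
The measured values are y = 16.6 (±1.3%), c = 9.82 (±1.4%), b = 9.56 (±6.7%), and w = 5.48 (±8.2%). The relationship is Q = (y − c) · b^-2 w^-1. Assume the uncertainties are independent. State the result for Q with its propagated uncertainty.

0.0135 ± 0.00219

Let u = y − c = 6.78. δu = √(δy² + δc²) = √(0.0466 + 0.0189) = 0.256, so δu/u = 0.0377.
Q is then a monomial in u, b, w:
δQ/Q = √((δu/u)² + (-2·δb/b)² + (-1·δw/w)²) = √(0.00142 + 0.0180 + 0.00672) = 0.162
Q = 0.0135, so δQ = 0.162 × 0.0135 = 0.00219.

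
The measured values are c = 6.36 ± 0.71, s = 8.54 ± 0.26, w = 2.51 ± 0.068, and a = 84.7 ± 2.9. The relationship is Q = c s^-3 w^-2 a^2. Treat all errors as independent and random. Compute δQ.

For a monomial Q ∝ c, s^-3, w^-2, a^2, fractional errors add in quadrature:
  (1·δc/c)² = (1×0.112)² = 0.0125;  (-3·δs/s)² = (-3×0.0304)² = 0.00834;  (-2·δw/w)² = (-2×0.0271)² = 0.00294;  (2·δa/a)² = (2×0.0342)² = 0.00469
δQ/Q = √(0.0284) = 0.169
Q = 11.6, so δQ = 0.169 × 11.6 = 1.96.

1.96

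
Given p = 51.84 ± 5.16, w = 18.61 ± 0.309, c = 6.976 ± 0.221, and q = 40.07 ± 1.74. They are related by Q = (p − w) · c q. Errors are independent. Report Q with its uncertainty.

Let u = p − w = 33.23. δu = √(δp² + δw²) = √(26.6 + 0.0955) = 5.17, so δu/u = 0.156.
Q is then a monomial in u, c, q:
δQ/Q = √((δu/u)² + (1·δc/c)² + (1·δq/q)²) = √(0.0242 + 0.00100 + 0.00189) = 0.165
Q = 9289, so δQ = 0.165 × 9289 = 1530.

9289 ± 1530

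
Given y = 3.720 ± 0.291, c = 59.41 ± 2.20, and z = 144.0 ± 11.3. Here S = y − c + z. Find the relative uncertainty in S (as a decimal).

0.130

Absolute uncertainties add in quadrature for a linear combination:
  (δy)² = 0.0847;  (δc)² = 4.84;  (δz)² = 128
δS = √(133) = 11.5
S = 88.31, so δS/S = 11.5/88.31 = 0.130.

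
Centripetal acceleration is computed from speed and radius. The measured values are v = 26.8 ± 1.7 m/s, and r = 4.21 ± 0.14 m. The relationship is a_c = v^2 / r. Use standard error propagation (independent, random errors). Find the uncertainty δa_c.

For a monomial a_c ∝ v^2, r^-1, fractional errors add in quadrature:
  (2·δv/v)² = (2×0.0634)² = 0.0161;  (-1·δr/r)² = (-1×0.0333)² = 0.00111
δa_c/a_c = √(0.0172) = 0.131
a_c = 171 m/s^2, so δa_c = 0.131 × 171 = 22.4 m/s^2.

22.4 m/s^2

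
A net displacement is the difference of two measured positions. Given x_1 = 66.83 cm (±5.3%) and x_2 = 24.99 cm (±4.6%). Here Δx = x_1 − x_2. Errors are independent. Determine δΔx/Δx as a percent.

8.90%

For a sum/difference, combine absolute errors in quadrature:
  (δx_1)² = 12.5;  (δx_2)² = 1.32
δΔx = √(13.9) = 3.72 cm
Δx = 41.84 cm, so δΔx/Δx = 3.72/41.84 = 0.0890.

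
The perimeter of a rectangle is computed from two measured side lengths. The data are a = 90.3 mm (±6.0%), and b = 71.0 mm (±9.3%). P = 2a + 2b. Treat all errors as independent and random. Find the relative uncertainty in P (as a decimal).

0.0530

Each term contributes (cᵢ δxᵢ)² to (δP)²:
  (2·δa)² = 117;  (2·δb)² = 174
δP = √(292) = 17.1 mm
P = 323 mm, so δP/P = 17.1/323 = 0.0530.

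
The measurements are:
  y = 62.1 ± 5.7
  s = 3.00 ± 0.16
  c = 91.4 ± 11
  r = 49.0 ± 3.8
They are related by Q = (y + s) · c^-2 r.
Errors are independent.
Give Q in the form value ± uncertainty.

Let u = y + s = 65.1. δu = √(δy² + δs²) = √(32.5 + 0.0256) = 5.70, so δu/u = 0.0876.
Q is then a monomial in u, c, r:
δQ/Q = √((δu/u)² + (-2·δc/c)² + (1·δr/r)²) = √(0.00767 + 0.0579 + 0.00601) = 0.268
Q = 0.382, so δQ = 0.268 × 0.382 = 0.102.

0.382 ± 0.102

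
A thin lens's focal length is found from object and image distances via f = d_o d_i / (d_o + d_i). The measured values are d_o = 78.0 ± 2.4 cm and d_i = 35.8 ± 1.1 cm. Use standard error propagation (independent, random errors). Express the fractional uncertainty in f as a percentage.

∂f/∂d_o = (d_i/(d_o+d_i))² = 0.0990;  ∂f/∂d_i = (d_o/(d_o+d_i))² = 0.470
δf = √((∂f/∂d_o · δd_o)² + (∂f/∂d_i · δd_i)²) = √(0.0564 + 0.267) = 0.569 cm
f = 24.5 cm, so δf/f = 0.569/24.5 = 0.0232.

2.32%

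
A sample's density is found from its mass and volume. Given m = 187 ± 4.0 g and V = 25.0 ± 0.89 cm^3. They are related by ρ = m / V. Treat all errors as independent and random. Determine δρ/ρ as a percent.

For a monomial ρ ∝ m, V^-1, fractional errors add in quadrature:
  (1·δm/m)² = (1×0.0214)² = 0.000458;  (-1·δV/V)² = (-1×0.0356)² = 0.00127
δρ/ρ = √(0.00172) = 0.0415

4.15%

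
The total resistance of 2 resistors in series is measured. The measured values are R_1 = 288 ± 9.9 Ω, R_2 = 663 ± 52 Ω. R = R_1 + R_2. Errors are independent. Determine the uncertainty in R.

Sums and differences: (δR)² = Σ (cᵢ δxᵢ)².
  (δR_1)² = 98.0;  (δR_2)² = 2700
δR = √(2800) = 52.9 Ω

52.9 Ω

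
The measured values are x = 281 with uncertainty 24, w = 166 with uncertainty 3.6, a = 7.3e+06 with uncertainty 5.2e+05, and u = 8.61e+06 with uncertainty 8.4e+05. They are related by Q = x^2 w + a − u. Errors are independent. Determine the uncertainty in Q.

2.46e+06

Let p = x^2·w = 1.31e+07. δp/p = √((2·δx/x)² + (1·δw/w)²) = √(0.0292 + 0.000470) = 0.172, so δp = 2.26e+06.
Q = p + a − u: δQ = √(δp² + δa² + δu²) = √(5.09e+12 + 2.7e+11 + 7.06e+11) = 2.46e+06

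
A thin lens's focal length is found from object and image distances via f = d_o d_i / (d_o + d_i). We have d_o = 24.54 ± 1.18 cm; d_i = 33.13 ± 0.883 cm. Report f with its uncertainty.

∂f/∂d_o = (d_i/(d_o+d_i))² = 0.330;  ∂f/∂d_i = (d_o/(d_o+d_i))² = 0.181
δf = √((∂f/∂d_o · δd_o)² + (∂f/∂d_i · δd_i)²) = √(0.152 + 0.0256) = 0.421 cm
f = 14.10 cm.

14.10 ± 0.421 cm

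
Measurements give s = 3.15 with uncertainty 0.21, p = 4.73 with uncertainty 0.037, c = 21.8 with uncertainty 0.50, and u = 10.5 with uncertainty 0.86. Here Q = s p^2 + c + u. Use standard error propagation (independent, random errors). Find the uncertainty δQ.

4.93

Let w = s·p^2 = 70.5. δw/w = √((1·δs/s)² + (2·δp/p)²) = √(0.00444 + 0.000245) = 0.0685, so δw = 4.83.
Q = w + c + u: δQ = √(δw² + δc² + δu²) = √(23.3 + 0.250 + 0.740) = 4.93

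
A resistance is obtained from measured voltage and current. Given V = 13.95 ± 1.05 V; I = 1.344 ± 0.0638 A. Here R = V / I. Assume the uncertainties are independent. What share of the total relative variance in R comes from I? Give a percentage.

(δR/R)² = (1·δV/V)² + (-1·δI/I)²
  V term: (1×0.0753)² = 0.00567
  I term: (-1×0.0475)² = 0.00225
Total = 0.00792. Share from I = 0.00225/0.00792 = 0.285.

28.5%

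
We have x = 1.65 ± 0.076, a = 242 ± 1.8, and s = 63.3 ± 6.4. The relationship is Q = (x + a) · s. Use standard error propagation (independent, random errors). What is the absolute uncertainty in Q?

1560

Let u = x + a = 244. δu = √(δx² + δa²) = √(0.00578 + 3.24) = 1.80, so δu/u = 0.00739.
Q is then a monomial in u, s:
δQ/Q = √((δu/u)² + (1·δs/s)²) = √(5.47e-05 + 0.0102) = 0.101
Q = 15400, so δQ = 0.101 × 15400 = 1560.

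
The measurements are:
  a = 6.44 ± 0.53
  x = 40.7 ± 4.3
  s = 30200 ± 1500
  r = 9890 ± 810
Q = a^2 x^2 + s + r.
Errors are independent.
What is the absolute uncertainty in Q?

18500

Let p = a^2·x^2 = 68700. δp/p = √((2·δa/a)² + (2·δx/x)²) = √(0.0271 + 0.0446) = 0.268, so δp = 18400.
Q = p + s + r: δQ = √(δp² + δs² + δr²) = √(3.39e+08 + 2.25e+06 + 6.56e+05) = 18500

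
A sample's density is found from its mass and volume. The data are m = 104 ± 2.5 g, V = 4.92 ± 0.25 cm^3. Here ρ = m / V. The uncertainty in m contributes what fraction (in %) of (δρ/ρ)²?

18.3%

(δρ/ρ)² = (1·δm/m)² + (-1·δV/V)²
  m term: (1×0.0240)² = 0.000578
  V term: (-1×0.0508)² = 0.00258
Total = 0.00316. Share from m = 0.000578/0.00316 = 0.183.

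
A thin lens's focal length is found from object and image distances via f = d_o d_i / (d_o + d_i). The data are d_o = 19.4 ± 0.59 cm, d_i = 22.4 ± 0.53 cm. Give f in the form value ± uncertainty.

10.4 ± 0.204 cm

∂f/∂d_o = (d_i/(d_o+d_i))² = 0.287;  ∂f/∂d_i = (d_o/(d_o+d_i))² = 0.215
δf = √((∂f/∂d_o · δd_o)² + (∂f/∂d_i · δd_i)²) = √(0.0287 + 0.0130) = 0.204 cm
f = 10.4 cm.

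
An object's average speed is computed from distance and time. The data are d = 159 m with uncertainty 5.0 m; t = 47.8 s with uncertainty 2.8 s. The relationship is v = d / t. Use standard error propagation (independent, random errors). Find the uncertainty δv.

0.221 m/s

Relative error in a monomial: (δv/v)² = Σ (nᵢ · δxᵢ/xᵢ)².
  (1·δd/d)² = (1×0.0314)² = 0.000989;  (-1·δt/t)² = (-1×0.0586)² = 0.00343
δv/v = √(0.00442) = 0.0665
v = 3.33 m/s, so δv = 0.0665 × 3.33 = 0.221 m/s.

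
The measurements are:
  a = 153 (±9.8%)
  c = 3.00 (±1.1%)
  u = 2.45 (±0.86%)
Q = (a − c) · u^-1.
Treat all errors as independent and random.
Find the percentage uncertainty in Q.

10.0%

Let w = a − c = 150. δw = √(δa² + δc²) = √(225 + 0.00109) = 15.0, so δw/w = 0.1000.
Q is then a monomial in w, u:
δQ/Q = √((δw/w)² + (-1·δu/u)²) = √(0.00999 + 7.4e-05) = 0.100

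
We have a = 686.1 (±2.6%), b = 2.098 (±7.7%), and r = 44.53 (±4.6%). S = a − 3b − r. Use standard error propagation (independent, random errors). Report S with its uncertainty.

S is a linear combination, so absolute uncertainties add in quadrature:
  (δa)² = 318;  (3·δb)² = 0.235;  (δr)² = 4.20
δS = √(323) = 18.0
S = 635.3.

635.3 ± 18.0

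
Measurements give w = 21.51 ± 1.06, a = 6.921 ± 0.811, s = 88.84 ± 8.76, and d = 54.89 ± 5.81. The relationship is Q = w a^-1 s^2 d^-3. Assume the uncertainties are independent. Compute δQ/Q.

0.395

Products/powers → add relative errors in quadrature, weighted by exponent:
  (1·δw/w)² = (1×0.0493)² = 0.00243;  (-1·δa/a)² = (-1×0.117)² = 0.0137;  (2·δs/s)² = (2×0.0986)² = 0.0389;  (-3·δd/d)² = (-3×0.106)² = 0.101
δQ/Q = √(0.156) = 0.395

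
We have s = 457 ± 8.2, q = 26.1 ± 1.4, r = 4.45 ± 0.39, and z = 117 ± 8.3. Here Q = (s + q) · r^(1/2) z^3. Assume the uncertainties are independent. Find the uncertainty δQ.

3.56e+08

Let u = s + q = 483. δu = √(δs² + δq²) = √(67.2 + 1.96) = 8.32, so δu/u = 0.0172.
Q is then a monomial in u, r, z:
δQ/Q = √((δu/u)² + (½·δr/r)² + (3·δz/z)²) = √(0.000297 + 0.00192 + 0.0453) = 0.218
Q = 1.63e+09, so δQ = 0.218 × 1.63e+09 = 3.56e+08.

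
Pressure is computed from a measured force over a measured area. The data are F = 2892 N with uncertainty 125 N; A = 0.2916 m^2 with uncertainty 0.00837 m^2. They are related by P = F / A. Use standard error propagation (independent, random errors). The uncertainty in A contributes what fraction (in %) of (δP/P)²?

30.6%

(δP/P)² = (1·δF/F)² + (-1·δA/A)²
  F term: (1×0.0432)² = 0.00187
  A term: (-1×0.0287)² = 0.000824
Total = 0.00269. Share from A = 0.000824/0.00269 = 0.306.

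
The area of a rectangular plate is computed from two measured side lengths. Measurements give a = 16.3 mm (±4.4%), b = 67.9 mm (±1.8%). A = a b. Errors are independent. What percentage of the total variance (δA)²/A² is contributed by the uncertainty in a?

85.7%

(δA/A)² = (1·δa/a)² + (1·δb/b)²
  a term: (1×0.0440)² = 0.00194
  b term: (1×0.0180)² = 0.000324
Total = 0.00226. Share from a = 0.00194/0.00226 = 0.857.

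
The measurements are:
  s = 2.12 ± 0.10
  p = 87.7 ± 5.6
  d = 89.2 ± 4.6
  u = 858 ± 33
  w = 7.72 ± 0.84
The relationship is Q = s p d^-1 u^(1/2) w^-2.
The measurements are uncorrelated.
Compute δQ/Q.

Products/powers → add relative errors in quadrature, weighted by exponent:
  (1·δs/s)² = (1×0.0472)² = 0.00222;  (1·δp/p)² = (1×0.0639)² = 0.00408;  (-1·δd/d)² = (-1×0.0516)² = 0.00266;  (½·δu/u)² = (0.5×0.0385)² = 0.000370;  (-2·δw/w)² = (-2×0.109)² = 0.0474
δQ/Q = √(0.0567) = 0.238

0.238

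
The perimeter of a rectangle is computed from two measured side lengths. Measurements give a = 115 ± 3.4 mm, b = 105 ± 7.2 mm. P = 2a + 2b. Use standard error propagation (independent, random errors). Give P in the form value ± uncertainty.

440 ± 15.9 mm

P is a linear combination, so absolute uncertainties add in quadrature:
  (2·δa)² = 46.2;  (2·δb)² = 207
δP = √(254) = 15.9 mm
P = 440 mm.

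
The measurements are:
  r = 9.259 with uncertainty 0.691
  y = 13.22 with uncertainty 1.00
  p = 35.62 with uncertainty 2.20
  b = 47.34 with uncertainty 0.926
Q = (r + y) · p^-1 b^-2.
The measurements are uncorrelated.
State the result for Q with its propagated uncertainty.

(2.816 ± 0.256) × 10^-4

Let u = r + y = 22.48. δu = √(δr² + δy²) = √(0.477 + 1.00) = 1.22, so δu/u = 0.0541.
Q is then a monomial in u, p, b:
δQ/Q = √((δu/u)² + (-1·δp/p)² + (-2·δb/b)²) = √(0.00292 + 0.00381 + 0.00153) = 0.0909
Q = 0.0002816, so δQ = 0.0909 × 0.0002816 = 2.56e-05.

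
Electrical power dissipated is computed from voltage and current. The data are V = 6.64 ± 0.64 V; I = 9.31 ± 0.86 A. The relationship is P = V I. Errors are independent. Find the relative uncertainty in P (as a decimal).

0.134

For a monomial P ∝ V, I, fractional errors add in quadrature:
  (1·δV/V)² = (1×0.0964)² = 0.00929;  (1·δI/I)² = (1×0.0924)² = 0.00853
δP/P = √(0.0178) = 0.134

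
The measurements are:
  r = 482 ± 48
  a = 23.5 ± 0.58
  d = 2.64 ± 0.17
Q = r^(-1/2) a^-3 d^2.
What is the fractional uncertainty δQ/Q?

Since Q is a product/quotient, work with relative uncertainties:
  (−½·δr/r)² = (-0.5×0.0996)² = 0.00248;  (-3·δa/a)² = (-3×0.0247)² = 0.00548;  (2·δd/d)² = (2×0.0644)² = 0.0166
δQ/Q = √(0.0245) = 0.157

0.157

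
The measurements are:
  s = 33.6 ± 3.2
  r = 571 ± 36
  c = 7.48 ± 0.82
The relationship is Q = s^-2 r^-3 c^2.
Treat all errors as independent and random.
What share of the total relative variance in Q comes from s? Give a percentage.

(δQ/Q)² = (-2·δs/s)² + (-3·δr/r)² + (2·δc/c)²
  s term: (-2×0.0952)² = 0.0363
  r term: (-3×0.0630)² = 0.0358
  c term: (2×0.110)² = 0.0481
Total = 0.120. Share from s = 0.0363/0.120 = 0.302.

30.2%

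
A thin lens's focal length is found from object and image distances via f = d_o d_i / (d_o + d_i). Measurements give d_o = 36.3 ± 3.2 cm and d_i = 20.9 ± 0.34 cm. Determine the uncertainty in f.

∂f/∂d_o = (d_i/(d_o+d_i))² = 0.134;  ∂f/∂d_i = (d_o/(d_o+d_i))² = 0.403
δf = √((∂f/∂d_o · δd_o)² + (∂f/∂d_i · δd_i)²) = √(0.183 + 0.0187) = 0.449 cm

0.449 cm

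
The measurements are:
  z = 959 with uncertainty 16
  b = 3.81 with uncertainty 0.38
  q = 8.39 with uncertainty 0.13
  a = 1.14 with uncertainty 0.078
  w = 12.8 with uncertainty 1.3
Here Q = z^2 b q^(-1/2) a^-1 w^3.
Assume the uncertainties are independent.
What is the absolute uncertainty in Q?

Relative error in a monomial: (δQ/Q)² = Σ (nᵢ · δxᵢ/xᵢ)².
  (2·δz/z)² = (2×0.0167)² = 0.00111;  (1·δb/b)² = (1×0.0997)² = 0.00995;  (−½·δq/q)² = (-0.5×0.0155)² = 6e-05;  (-1·δa/a)² = (-1×0.0684)² = 0.00468;  (3·δw/w)² = (3×0.102)² = 0.0928
δQ/Q = √(0.109) = 0.330
Q = 2.23e+09, so δQ = 0.330 × 2.23e+09 = 7.33e+08.

7.33e+08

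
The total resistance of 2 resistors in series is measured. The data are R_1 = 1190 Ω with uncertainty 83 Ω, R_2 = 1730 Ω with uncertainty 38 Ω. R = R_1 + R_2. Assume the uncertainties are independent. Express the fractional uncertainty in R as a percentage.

3.13%

R is a linear combination, so absolute uncertainties add in quadrature:
  (δR_1)² = 6890;  (δR_2)² = 1440
δR = √(8330) = 91.3 Ω
R = 2920 Ω, so δR/R = 91.3/2920 = 0.0313.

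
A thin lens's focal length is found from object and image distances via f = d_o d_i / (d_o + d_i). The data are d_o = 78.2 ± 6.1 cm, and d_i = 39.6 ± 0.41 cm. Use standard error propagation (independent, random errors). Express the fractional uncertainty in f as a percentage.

∂f/∂d_o = (d_i/(d_o+d_i))² = 0.113;  ∂f/∂d_i = (d_o/(d_o+d_i))² = 0.441
δf = √((∂f/∂d_o · δd_o)² + (∂f/∂d_i · δd_i)²) = √(0.475 + 0.0326) = 0.713 cm
f = 26.3 cm, so δf/f = 0.713/26.3 = 0.0271.

2.71%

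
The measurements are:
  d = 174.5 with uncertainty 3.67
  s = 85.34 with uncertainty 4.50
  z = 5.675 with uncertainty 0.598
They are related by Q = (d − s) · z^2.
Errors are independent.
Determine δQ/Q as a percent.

Let u = d − s = 89.16. δu = √(δd² + δs²) = √(13.5 + 20.2) = 5.81, so δu/u = 0.0651.
Q is then a monomial in u, z:
δQ/Q = √((δu/u)² + (2·δz/z)²) = √(0.00424 + 0.0444) = 0.221

22.1%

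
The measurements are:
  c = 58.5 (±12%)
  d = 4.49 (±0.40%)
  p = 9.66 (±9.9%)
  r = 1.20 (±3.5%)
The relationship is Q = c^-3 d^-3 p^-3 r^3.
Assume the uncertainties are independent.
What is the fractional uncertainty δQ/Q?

0.479

Q is a product of powers, so relative uncertainties combine in quadrature:
  (-3·δc/c)² = (-3×0.120)² = 0.130;  (-3·δd/d)² = (-3×0.00400)² = 0.000144;  (-3·δp/p)² = (-3×0.0990)² = 0.0882;  (3·δr/r)² = (3×0.0350)² = 0.0110
δQ/Q = √(0.229) = 0.479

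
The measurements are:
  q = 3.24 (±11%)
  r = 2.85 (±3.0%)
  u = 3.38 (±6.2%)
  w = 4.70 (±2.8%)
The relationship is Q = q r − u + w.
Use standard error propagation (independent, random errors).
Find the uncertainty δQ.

1.08

Let p = q·r = 9.23. δp/p = √((1·δq/q)² + (1·δr/r)²) = √(0.0121 + 0.000900) = 0.114, so δp = 1.05.
Q = p − u + w: δQ = √(δp² + δu² + δw²) = √(1.11 + 0.0439 + 0.0173) = 1.08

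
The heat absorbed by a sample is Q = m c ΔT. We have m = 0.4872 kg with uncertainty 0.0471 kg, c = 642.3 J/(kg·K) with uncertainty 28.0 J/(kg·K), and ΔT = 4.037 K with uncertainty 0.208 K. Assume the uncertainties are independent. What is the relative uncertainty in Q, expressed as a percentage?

11.8%

Since Q is a product/quotient, work with relative uncertainties:
  (1·δm/m)² = (1×0.0967)² = 0.00935;  (1·δc/c)² = (1×0.0436)² = 0.00190;  (1·δΔT/ΔT)² = (1×0.0515)² = 0.00265
δQ/Q = √(0.0139) = 0.118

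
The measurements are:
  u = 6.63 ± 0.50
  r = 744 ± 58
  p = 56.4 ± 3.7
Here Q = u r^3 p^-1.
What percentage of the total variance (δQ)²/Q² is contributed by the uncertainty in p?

6.65%

(δQ/Q)² = (1·δu/u)² + (3·δr/r)² + (-1·δp/p)²
  u term: (1×0.0754)² = 0.00569
  r term: (3×0.0780)² = 0.0547
  p term: (-1×0.0656)² = 0.00430
Total = 0.0647. Share from p = 0.00430/0.0647 = 0.0665.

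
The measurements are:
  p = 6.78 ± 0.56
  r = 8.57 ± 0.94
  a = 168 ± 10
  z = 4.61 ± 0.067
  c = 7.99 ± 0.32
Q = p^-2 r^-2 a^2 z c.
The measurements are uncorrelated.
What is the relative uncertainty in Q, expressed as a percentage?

30.2%

Each factor contributes (exponent × relative error)² to (δQ/Q)²:
  (-2·δp/p)² = (-2×0.0826)² = 0.0273;  (-2·δr/r)² = (-2×0.110)² = 0.0481;  (2·δa/a)² = (2×0.0595)² = 0.0142;  (1·δz/z)² = (1×0.0145)² = 0.000211;  (1·δc/c)² = (1×0.0401)² = 0.00160
δQ/Q = √(0.0914) = 0.302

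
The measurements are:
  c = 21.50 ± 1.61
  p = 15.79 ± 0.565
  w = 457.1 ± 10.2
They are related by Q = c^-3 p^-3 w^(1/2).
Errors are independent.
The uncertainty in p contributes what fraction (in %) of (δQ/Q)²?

(δQ/Q)² = (-3·δc/c)² + (-3·δp/p)² + (½·δw/w)²
  c term: (-3×0.0749)² = 0.0505
  p term: (-3×0.0358)² = 0.0115
  w term: (0.5×0.0223)² = 0.000124
Total = 0.0621. Share from p = 0.0115/0.0621 = 0.186.

18.6%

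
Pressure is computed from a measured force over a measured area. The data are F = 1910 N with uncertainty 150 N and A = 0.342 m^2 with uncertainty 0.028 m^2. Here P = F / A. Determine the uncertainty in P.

634 Pa

Relative error in a monomial: (δP/P)² = Σ (nᵢ · δxᵢ/xᵢ)².
  (1·δF/F)² = (1×0.0785)² = 0.00617;  (-1·δA/A)² = (-1×0.0819)² = 0.00670
δP/P = √(0.0129) = 0.113
P = 5580 Pa, so δP = 0.113 × 5580 = 634 Pa.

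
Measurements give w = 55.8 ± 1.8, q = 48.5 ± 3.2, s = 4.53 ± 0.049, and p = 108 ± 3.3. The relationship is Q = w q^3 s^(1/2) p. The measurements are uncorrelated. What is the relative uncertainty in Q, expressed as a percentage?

Q is a product of powers, so relative uncertainties combine in quadrature:
  (1·δw/w)² = (1×0.0323)² = 0.00104;  (3·δq/q)² = (3×0.0660)² = 0.0392;  (½·δs/s)² = (0.5×0.0108)² = 2.93e-05;  (1·δp/p)² = (1×0.0306)² = 0.000934
δQ/Q = √(0.0412) = 0.203

20.3%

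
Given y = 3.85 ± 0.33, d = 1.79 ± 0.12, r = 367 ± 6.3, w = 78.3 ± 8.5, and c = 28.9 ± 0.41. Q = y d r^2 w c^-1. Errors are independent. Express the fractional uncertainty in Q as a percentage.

15.8%

Since Q is a product/quotient, work with relative uncertainties:
  (1·δy/y)² = (1×0.0857)² = 0.00735;  (1·δd/d)² = (1×0.0670)² = 0.00449;  (2·δr/r)² = (2×0.0172)² = 0.00118;  (1·δw/w)² = (1×0.109)² = 0.0118;  (-1·δc/c)² = (-1×0.0142)² = 0.000201
δQ/Q = √(0.0250) = 0.158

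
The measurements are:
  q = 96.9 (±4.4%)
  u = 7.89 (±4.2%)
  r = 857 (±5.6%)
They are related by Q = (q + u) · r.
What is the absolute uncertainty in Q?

Let w = q + u = 105. δw = √(δq² + δu²) = √(18.2 + 0.110) = 4.28, so δw/w = 0.0408.
Q is then a monomial in w, r:
δQ/Q = √((δw/w)² + (1·δr/r)²) = √(0.00167 + 0.00314) = 0.0693
Q = 89800, so δQ = 0.0693 × 89800 = 6220.

6220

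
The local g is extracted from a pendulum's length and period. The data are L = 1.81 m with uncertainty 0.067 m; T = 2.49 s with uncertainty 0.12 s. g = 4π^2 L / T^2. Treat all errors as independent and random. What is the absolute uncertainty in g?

Products/powers → add relative errors in quadrature, weighted by exponent:
  (1·δL/L)² = (1×0.0370)² = 0.00137;  (-2·δT/T)² = (-2×0.0482)² = 0.00929
δg/g = √(0.0107) = 0.103
g = 11.5 m/s^2, so δg = 0.103 × 11.5 = 1.19 m/s^2.

1.19 m/s^2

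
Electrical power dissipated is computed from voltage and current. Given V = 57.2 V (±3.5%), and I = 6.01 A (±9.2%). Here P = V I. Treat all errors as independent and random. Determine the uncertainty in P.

Since P is a product/quotient, work with relative uncertainties:
  (1·δV/V)² = (1×0.0350)² = 0.00123;  (1·δI/I)² = (1×0.0920)² = 0.00846
δP/P = √(0.00969) = 0.0984
P = 344 W, so δP = 0.0984 × 344 = 33.8 W.

33.8 W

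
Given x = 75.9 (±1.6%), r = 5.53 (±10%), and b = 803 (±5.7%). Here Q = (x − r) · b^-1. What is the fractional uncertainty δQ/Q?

0.0601

Let u = x − r = 70.4. δu = √(δx² + δr²) = √(1.47 + 0.306) = 1.33, so δu/u = 0.0190.
Q is then a monomial in u, b:
δQ/Q = √((δu/u)² + (-1·δb/b)²) = √(0.000360 + 0.00325) = 0.0601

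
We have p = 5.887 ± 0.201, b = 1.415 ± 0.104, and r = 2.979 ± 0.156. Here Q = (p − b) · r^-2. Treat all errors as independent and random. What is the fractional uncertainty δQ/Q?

0.116

Let u = p − b = 4.472. δu = √(δp² + δb²) = √(0.0404 + 0.0108) = 0.226, so δu/u = 0.0506.
Q is then a monomial in u, r:
δQ/Q = √((δu/u)² + (-2·δr/r)²) = √(0.00256 + 0.0110) = 0.116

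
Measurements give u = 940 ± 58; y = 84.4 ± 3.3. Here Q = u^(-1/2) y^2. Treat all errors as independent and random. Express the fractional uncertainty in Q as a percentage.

Each factor contributes (exponent × relative error)² to (δQ/Q)²:
  (−½·δu/u)² = (-0.5×0.0617)² = 0.000952;  (2·δy/y)² = (2×0.0391)² = 0.00612
δQ/Q = √(0.00707) = 0.0841

8.41%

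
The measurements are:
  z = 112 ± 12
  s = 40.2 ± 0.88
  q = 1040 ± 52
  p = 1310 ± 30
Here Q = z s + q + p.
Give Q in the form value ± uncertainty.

Let w = z·s = 4500. δw/w = √((1·δz/z)² + (1·δs/s)²) = √(0.0115 + 0.000479) = 0.109, so δw = 492.
Q = w + q + p: δQ = √(δw² + δq² + δp²) = √(2.42e+05 + 2700 + 900) = 496
Q = 6850.

6850 ± 496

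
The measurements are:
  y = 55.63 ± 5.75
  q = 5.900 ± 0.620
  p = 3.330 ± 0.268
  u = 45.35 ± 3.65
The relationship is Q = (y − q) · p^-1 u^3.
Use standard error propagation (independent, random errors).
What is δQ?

3.9e+05

Let w = y − q = 49.73. δw = √(δy² + δq²) = √(33.1 + 0.384) = 5.78, so δw/w = 0.116.
Q is then a monomial in w, p, u:
δQ/Q = √((δw/w)² + (-1·δp/p)² + (3·δu/u)²) = √(0.0135 + 0.00648 + 0.0583) = 0.280
Q = 1.393e+06, so δQ = 0.280 × 1.393e+06 = 3.9e+05.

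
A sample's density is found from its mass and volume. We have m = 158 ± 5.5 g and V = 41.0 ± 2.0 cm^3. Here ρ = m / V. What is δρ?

ρ is a product of powers, so relative uncertainties combine in quadrature:
  (1·δm/m)² = (1×0.0348)² = 0.00121;  (-1·δV/V)² = (-1×0.0488)² = 0.00238
δρ/ρ = √(0.00359) = 0.0599
ρ = 3.85 g/cm^3, so δρ = 0.0599 × 3.85 = 0.231 g/cm^3.

0.231 g/cm^3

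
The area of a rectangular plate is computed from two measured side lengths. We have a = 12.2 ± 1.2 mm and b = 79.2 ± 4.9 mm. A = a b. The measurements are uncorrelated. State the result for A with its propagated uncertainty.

Relative error in a monomial: (δA/A)² = Σ (nᵢ · δxᵢ/xᵢ)².
  (1·δa/a)² = (1×0.0984)² = 0.00967;  (1·δb/b)² = (1×0.0619)² = 0.00383
δA/A = √(0.0135) = 0.116
A = 966 mm^2, so δA = 0.116 × 966 = 112 mm^2.

966 ± 112 mm^2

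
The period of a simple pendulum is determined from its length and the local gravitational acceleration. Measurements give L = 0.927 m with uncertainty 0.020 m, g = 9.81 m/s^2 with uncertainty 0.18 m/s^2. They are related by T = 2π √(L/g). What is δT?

0.0274 s

T is a product of powers, so relative uncertainties combine in quadrature:
  (½·δL/L)² = (0.5×0.0216)² = 0.000116;  (−½·δg/g)² = (-0.5×0.0183)² = 8.42e-05
δT/T = √(0.000201) = 0.0142
T = 1.93 s, so δT = 0.0142 × 1.93 = 0.0274 s.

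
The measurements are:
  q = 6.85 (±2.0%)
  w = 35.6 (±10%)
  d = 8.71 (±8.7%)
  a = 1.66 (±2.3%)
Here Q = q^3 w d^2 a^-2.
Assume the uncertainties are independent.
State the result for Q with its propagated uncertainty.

Each factor contributes (exponent × relative error)² to (δQ/Q)²:
  (3·δq/q)² = (3×0.0200)² = 0.00360;  (1·δw/w)² = (1×0.100)² = 0.0100;  (2·δd/d)² = (2×0.0870)² = 0.0303;  (-2·δa/a)² = (-2×0.0230)² = 0.00212
δQ/Q = √(0.0460) = 0.214
Q = 3.15e+05, so δQ = 0.214 × 3.15e+05 = 67600.

(3.15 ± 0.676) × 10^5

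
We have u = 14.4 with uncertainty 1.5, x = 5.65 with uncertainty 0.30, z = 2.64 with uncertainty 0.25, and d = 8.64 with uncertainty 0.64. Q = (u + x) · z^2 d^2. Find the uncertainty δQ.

Let w = u + x = 20.1. δw = √(δu² + δx²) = √(2.25 + 0.0900) = 1.53, so δw/w = 0.0763.
Q is then a monomial in w, z, d:
δQ/Q = √((δw/w)² + (2·δz/z)² + (2·δd/d)²) = √(0.00582 + 0.0359 + 0.0219) = 0.252
Q = 10400, so δQ = 0.252 × 10400 = 2630.

2630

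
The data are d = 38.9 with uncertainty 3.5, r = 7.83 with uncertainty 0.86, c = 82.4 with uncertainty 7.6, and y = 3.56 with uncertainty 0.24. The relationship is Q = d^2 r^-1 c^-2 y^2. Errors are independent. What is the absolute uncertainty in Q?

Each factor contributes (exponent × relative error)² to (δQ/Q)²:
  (2·δd/d)² = (2×0.0900)² = 0.0324;  (-1·δr/r)² = (-1×0.110)² = 0.0121;  (-2·δc/c)² = (-2×0.0922)² = 0.0340;  (2·δy/y)² = (2×0.0674)² = 0.0182
δQ/Q = √(0.0967) = 0.311
Q = 0.361, so δQ = 0.311 × 0.361 = 0.112.

0.112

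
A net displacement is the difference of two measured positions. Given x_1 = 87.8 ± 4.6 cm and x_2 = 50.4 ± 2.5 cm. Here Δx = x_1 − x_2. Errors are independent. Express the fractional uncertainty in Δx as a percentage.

14.0%

For a sum/difference, combine absolute errors in quadrature:
  (δx_1)² = 21.2;  (δx_2)² = 6.25
δΔx = √(27.4) = 5.24 cm
Δx = 37.4 cm, so δΔx/Δx = 5.24/37.4 = 0.140.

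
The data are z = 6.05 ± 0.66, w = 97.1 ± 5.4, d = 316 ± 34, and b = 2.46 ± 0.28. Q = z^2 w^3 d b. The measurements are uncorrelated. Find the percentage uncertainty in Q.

31.6%

Q is a product of powers, so relative uncertainties combine in quadrature:
  (2·δz/z)² = (2×0.109)² = 0.0476;  (3·δw/w)² = (3×0.0556)² = 0.0278;  (1·δd/d)² = (1×0.108)² = 0.0116;  (1·δb/b)² = (1×0.114)² = 0.0130
δQ/Q = √(0.1000) = 0.316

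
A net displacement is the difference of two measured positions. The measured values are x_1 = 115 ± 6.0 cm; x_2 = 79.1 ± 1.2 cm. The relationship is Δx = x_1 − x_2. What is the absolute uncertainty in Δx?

6.12 cm

Δx is a linear combination, so absolute uncertainties add in quadrature:
  (δx_1)² = 36.0;  (δx_2)² = 1.44
δΔx = √(37.4) = 6.12 cm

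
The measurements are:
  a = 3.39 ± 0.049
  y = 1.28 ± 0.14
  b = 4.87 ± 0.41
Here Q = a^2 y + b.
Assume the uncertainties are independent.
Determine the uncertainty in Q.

1.71

Let p = a^2·y = 14.7. δp/p = √((2·δa/a)² + (1·δy/y)²) = √(0.000836 + 0.0120) = 0.113, so δp = 1.66.
Q = p + b: δQ = √(δp² + δb²) = √(2.77 + 0.168) = 1.71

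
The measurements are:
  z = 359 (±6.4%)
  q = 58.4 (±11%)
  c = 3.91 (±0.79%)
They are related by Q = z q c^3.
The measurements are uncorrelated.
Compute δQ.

1.62e+05

For a monomial Q ∝ z, q, c^3, fractional errors add in quadrature:
  (1·δz/z)² = (1×0.0640)² = 0.00410;  (1·δq/q)² = (1×0.110)² = 0.0121;  (3·δc/c)² = (3×0.00790)² = 0.000562
δQ/Q = √(0.0168) = 0.129
Q = 1.25e+06, so δQ = 0.129 × 1.25e+06 = 1.62e+05.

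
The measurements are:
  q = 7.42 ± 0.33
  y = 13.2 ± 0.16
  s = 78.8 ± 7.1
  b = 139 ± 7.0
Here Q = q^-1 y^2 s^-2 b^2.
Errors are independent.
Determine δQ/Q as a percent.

Q is a product of powers, so relative uncertainties combine in quadrature:
  (-1·δq/q)² = (-1×0.0445)² = 0.00198;  (2·δy/y)² = (2×0.0121)² = 0.000588;  (-2·δs/s)² = (-2×0.0901)² = 0.0325;  (2·δb/b)² = (2×0.0504)² = 0.0101
δQ/Q = √(0.0452) = 0.213

21.3%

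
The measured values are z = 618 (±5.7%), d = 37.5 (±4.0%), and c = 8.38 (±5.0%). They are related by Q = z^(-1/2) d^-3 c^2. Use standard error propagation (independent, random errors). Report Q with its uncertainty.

Each factor contributes (exponent × relative error)² to (δQ/Q)²:
  (−½·δz/z)² = (-0.5×0.0570)² = 0.000812;  (-3·δd/d)² = (-3×0.0400)² = 0.0144;  (2·δc/c)² = (2×0.0500)² = 0.0100
δQ/Q = √(0.0252) = 0.159
Q = 5.36e-05, so δQ = 0.159 × 5.36e-05 = 8.51e-06.

(5.36 ± 0.851) × 10^-5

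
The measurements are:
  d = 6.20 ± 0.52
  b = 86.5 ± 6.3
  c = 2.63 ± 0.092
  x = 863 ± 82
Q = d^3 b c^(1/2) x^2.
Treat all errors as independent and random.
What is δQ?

For a monomial Q ∝ d^3, b, c^(1/2), x^2, fractional errors add in quadrature:
  (3·δd/d)² = (3×0.0839)² = 0.0633;  (1·δb/b)² = (1×0.0728)² = 0.00530;  (½·δc/c)² = (0.5×0.0350)² = 0.000306;  (2·δx/x)² = (2×0.0950)² = 0.0361
δQ/Q = √(0.105) = 0.324
Q = 2.49e+10, so δQ = 0.324 × 2.49e+10 = 8.07e+09.

8.07e+09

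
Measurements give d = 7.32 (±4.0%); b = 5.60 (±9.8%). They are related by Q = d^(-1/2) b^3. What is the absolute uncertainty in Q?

Relative error in a monomial: (δQ/Q)² = Σ (nᵢ · δxᵢ/xᵢ)².
  (−½·δd/d)² = (-0.5×0.0400)² = 0.000400;  (3·δb/b)² = (3×0.0980)² = 0.0864
δQ/Q = √(0.0868) = 0.295
Q = 64.9, so δQ = 0.295 × 64.9 = 19.1.

19.1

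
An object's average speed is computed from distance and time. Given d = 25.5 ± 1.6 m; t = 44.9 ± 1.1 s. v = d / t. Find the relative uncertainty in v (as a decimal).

0.0674

v is a product of powers, so relative uncertainties combine in quadrature:
  (1·δd/d)² = (1×0.0627)² = 0.00394;  (-1·δt/t)² = (-1×0.0245)² = 0.000600
δv/v = √(0.00454) = 0.0674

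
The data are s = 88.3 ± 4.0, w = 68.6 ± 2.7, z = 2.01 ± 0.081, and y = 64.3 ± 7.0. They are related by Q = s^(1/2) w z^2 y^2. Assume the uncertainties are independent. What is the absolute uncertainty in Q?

2.55e+06

Since Q is a product/quotient, work with relative uncertainties:
  (½·δs/s)² = (0.5×0.0453)² = 0.000513;  (1·δw/w)² = (1×0.0394)² = 0.00155;  (2·δz/z)² = (2×0.0403)² = 0.00650;  (2·δy/y)² = (2×0.109)² = 0.0474
δQ/Q = √(0.0560) = 0.237
Q = 1.08e+07, so δQ = 0.237 × 1.08e+07 = 2.55e+06.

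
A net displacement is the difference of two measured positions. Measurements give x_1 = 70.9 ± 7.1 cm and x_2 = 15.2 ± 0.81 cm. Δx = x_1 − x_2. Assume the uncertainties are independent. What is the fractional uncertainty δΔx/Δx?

Absolute uncertainties add in quadrature for a linear combination:
  (δx_1)² = 50.4;  (δx_2)² = 0.656
δΔx = √(51.1) = 7.15 cm
Δx = 55.7 cm, so δΔx/Δx = 7.15/55.7 = 0.128.

0.128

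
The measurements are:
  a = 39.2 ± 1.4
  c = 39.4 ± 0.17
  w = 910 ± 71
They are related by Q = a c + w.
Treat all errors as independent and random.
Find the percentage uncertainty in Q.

3.67%

Let p = a·c = 1540. δp/p = √((1·δa/a)² + (1·δc/c)²) = √(0.00128 + 1.86e-05) = 0.0360, so δp = 55.6.
Q = p + w: δQ = √(δp² + δw²) = √(3090 + 5040) = 90.2
Q = 2450, so δQ/Q = 90.2/2450 = 0.0367.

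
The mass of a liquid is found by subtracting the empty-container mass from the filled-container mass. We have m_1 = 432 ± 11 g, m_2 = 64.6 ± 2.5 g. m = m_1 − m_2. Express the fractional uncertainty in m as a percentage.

3.07%

Sums and differences: (δm)² = Σ (cᵢ δxᵢ)².
  (δm_1)² = 121;  (δm_2)² = 6.25
δm = √(127) = 11.3 g
m = 367 g, so δm/m = 11.3/367 = 0.0307.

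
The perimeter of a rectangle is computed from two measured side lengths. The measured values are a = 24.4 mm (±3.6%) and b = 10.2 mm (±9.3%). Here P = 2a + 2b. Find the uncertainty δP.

For a sum/difference, combine absolute errors in quadrature:
  (2·δa)² = 3.09;  (2·δb)² = 3.60
δP = √(6.69) = 2.59 mm

2.59 mm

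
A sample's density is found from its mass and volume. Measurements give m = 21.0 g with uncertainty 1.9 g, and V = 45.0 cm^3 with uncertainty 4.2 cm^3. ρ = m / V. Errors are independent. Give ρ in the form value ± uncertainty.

0.467 ± 0.0607 g/cm^3

Since ρ is a product/quotient, work with relative uncertainties:
  (1·δm/m)² = (1×0.0905)² = 0.00819;  (-1·δV/V)² = (-1×0.0933)² = 0.00871
δρ/ρ = √(0.0169) = 0.130
ρ = 0.467 g/cm^3, so δρ = 0.130 × 0.467 = 0.0607 g/cm^3.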